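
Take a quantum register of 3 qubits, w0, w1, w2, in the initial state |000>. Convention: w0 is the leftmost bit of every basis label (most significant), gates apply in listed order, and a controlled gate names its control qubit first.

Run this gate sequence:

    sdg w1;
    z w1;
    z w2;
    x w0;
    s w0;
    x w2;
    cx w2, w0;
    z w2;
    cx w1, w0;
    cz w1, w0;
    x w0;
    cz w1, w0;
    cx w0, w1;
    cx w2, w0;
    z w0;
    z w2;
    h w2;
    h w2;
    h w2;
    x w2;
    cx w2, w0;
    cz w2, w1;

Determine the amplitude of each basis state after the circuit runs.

The resulting statevector has amplitude -sqrt(2)*I/2 on |010>, -sqrt(2)*I/2 on |111>, and 0 on every other basis state.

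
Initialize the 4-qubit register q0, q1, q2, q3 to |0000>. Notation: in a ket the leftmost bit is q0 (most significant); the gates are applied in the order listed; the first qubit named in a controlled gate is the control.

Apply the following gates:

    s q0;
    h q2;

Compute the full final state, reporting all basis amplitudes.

After the circuit, the state carries amplitude sqrt(2)/2 on |0000>, sqrt(2)/2 on |0010>, and 0 on every other basis state.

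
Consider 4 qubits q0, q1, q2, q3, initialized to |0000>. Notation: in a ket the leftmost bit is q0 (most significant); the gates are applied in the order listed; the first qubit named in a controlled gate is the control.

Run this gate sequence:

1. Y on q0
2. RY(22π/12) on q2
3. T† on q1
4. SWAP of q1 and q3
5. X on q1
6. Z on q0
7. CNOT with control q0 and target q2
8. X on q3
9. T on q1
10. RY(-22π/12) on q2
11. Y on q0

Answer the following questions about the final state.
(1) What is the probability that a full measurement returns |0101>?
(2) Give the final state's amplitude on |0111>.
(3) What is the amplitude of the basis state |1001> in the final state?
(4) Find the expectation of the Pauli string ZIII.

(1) The probability of measuring |0101> is 1/4.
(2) The amplitude on |0111> is -sqrt(3)*exp(I*pi/4)/2.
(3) The final state's coefficient on |1001> equals 0.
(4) In the final state, ZIII has expectation 1.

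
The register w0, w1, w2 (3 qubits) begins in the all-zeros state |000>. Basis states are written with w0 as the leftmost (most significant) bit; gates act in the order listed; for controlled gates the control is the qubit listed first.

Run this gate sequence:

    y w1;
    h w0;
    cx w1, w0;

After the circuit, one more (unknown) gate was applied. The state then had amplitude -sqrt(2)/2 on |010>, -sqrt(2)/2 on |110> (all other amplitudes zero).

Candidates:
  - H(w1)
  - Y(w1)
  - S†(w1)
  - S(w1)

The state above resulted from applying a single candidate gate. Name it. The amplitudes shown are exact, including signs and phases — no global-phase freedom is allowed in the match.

The unique candidate consistent with the amplitudes is S(w1).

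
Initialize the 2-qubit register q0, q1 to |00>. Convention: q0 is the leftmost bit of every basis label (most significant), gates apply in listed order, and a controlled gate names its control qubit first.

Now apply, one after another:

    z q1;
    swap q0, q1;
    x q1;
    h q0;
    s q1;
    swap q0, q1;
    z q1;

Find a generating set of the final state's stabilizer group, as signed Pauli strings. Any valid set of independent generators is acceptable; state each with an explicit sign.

The final state is stabilized by the group generated by -IX, -ZI; other independent generating sets are equally valid.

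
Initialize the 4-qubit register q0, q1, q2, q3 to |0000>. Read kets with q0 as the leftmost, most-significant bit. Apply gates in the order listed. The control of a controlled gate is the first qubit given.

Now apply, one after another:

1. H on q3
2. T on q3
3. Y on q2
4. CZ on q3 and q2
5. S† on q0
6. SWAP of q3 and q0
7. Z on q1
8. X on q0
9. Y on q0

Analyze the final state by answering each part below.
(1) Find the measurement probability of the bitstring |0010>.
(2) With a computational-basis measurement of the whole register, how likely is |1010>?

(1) A full measurement returns |0010> with probability 1/2.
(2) The probability of measuring |1010> is 1/2.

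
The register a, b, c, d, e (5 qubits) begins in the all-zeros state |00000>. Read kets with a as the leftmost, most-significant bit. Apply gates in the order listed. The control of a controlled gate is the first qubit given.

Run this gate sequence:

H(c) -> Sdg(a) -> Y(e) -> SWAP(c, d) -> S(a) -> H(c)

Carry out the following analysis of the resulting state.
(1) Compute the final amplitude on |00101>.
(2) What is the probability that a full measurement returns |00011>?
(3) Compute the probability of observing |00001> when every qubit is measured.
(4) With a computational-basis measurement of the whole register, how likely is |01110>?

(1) |00101> carries amplitude I/2 in the final state.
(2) A full measurement returns |00011> with probability 1/4.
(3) The probability of measuring |00001> is 1/4.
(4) The probability of measuring |01110> is 0.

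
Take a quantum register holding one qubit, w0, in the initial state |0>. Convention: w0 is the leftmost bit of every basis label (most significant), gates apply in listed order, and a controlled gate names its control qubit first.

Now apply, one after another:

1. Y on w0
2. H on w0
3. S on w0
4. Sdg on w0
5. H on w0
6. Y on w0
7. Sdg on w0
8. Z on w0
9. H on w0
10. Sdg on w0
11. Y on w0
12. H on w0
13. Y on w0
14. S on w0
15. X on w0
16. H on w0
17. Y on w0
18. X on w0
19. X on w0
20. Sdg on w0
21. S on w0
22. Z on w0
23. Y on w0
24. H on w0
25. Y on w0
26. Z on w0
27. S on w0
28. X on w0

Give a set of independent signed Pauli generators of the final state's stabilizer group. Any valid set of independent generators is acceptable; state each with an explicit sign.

One valid set of independent stabilizer generators is +Y (any independent generating set of the same group is equally correct).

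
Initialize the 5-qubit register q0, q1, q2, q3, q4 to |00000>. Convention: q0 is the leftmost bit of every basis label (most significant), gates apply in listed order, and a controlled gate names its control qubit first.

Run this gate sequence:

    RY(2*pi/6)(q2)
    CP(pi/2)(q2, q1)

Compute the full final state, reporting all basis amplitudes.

After the circuit, the state carries amplitude sqrt(3)/2 on |00000>, 1/2 on |00100>, and 0 on every other basis state.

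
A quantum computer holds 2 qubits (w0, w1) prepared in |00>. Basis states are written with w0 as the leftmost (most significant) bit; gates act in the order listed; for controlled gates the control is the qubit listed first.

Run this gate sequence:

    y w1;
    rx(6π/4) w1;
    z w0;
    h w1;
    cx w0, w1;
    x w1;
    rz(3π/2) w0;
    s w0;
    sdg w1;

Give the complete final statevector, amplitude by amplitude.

The resulting statevector has amplitude (-1 - I)*exp(I*pi/4)/2 on |00>, (1 + I)*exp(I*pi/4)/2 on |01>, 0 on |10>, 0 on |11>.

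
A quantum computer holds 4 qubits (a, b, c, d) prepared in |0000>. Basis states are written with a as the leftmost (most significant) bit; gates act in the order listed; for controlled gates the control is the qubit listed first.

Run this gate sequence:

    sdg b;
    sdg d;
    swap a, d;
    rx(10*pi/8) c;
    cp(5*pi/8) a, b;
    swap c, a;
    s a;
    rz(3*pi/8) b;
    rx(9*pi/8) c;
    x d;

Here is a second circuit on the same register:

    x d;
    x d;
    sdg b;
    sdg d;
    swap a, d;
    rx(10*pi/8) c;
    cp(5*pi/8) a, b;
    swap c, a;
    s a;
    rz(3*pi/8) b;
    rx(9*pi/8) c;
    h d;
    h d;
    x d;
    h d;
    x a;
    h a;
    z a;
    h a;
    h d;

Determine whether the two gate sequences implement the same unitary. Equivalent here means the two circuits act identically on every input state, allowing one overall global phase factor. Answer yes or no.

Yes — the two circuits implement the same unitary up to a global phase.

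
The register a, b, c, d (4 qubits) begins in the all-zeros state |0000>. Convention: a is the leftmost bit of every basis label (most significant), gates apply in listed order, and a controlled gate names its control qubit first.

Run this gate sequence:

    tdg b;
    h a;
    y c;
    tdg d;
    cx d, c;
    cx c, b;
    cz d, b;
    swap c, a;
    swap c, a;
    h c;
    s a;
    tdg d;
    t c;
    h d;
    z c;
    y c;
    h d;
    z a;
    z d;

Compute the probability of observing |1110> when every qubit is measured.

The probability of measuring |1110> is 1/4. Key observation: steps 8-9 multiply out to the identity, so the circuit reduces to the remaining gates.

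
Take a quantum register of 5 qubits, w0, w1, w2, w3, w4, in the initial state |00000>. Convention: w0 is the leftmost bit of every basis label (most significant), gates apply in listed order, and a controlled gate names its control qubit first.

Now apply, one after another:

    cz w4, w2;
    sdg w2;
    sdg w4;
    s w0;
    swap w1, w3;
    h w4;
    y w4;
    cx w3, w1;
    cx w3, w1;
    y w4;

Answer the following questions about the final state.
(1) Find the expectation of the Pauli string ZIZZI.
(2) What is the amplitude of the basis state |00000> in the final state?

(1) The expectation value of ZIZZI is 1. Key observation: steps 7-10 multiply out to the identity, so the circuit reduces to the remaining gates.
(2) |00000> carries amplitude sqrt(2)/2 in the final state.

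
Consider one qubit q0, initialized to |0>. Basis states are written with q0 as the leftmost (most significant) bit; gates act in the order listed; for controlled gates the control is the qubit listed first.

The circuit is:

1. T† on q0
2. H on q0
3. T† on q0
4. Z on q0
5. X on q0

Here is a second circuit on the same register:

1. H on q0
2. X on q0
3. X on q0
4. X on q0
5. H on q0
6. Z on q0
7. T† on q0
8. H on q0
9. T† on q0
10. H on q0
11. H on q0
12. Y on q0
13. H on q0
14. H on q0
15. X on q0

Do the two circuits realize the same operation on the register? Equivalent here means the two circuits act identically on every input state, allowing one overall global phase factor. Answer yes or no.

No: there is an input state on which the two circuits produce genuinely different outputs (not merely differing by a phase).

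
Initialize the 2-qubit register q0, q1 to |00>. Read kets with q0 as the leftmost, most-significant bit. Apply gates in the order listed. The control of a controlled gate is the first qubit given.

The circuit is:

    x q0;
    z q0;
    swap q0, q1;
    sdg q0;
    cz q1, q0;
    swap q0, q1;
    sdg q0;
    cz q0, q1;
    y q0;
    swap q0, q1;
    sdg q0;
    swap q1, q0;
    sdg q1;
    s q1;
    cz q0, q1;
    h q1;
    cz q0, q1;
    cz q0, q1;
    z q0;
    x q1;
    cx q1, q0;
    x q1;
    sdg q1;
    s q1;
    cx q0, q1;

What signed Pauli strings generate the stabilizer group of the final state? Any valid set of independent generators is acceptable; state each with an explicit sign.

One valid set of independent stabilizer generators is +XI, -IZ (any independent generating set of the same group is equally correct). Key observation: steps 17-18 multiply out to the identity, so the circuit reduces to the remaining gates.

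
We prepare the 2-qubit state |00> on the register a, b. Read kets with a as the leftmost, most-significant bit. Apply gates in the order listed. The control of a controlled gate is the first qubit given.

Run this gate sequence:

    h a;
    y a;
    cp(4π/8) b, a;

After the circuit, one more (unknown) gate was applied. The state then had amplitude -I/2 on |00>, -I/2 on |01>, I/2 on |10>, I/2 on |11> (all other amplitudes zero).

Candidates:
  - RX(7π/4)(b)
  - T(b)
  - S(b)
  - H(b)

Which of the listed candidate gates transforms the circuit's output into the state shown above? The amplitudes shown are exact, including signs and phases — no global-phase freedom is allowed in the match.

The applied gate was H(b).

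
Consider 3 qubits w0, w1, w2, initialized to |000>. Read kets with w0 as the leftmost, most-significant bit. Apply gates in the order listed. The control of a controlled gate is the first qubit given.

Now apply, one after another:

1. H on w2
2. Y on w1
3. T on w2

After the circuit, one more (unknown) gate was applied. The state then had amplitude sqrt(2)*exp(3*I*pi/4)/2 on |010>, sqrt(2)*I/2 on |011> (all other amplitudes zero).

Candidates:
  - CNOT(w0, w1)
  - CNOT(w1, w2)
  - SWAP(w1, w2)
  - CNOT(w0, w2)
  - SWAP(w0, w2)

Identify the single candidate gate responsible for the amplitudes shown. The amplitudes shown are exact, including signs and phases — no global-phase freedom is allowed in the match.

The unique candidate consistent with the amplitudes is CNOT(w1, w2).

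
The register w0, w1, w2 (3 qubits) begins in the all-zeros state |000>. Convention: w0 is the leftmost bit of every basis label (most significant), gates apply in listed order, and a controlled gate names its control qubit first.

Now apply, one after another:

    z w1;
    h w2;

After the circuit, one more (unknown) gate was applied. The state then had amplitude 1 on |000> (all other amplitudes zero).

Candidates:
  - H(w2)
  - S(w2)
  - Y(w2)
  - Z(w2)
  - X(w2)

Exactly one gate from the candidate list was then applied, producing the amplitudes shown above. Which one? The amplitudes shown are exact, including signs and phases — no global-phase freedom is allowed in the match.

It was H(w2) that produced the state shown.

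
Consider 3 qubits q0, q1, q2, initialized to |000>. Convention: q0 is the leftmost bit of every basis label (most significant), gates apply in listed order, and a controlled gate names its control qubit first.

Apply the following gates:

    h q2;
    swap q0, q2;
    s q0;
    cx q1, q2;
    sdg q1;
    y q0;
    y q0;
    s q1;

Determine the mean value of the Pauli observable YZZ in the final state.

The observable YZZ averages to 1. Key observation: gates 5-8 undo each other exactly, leaving only the rest of the circuit to track.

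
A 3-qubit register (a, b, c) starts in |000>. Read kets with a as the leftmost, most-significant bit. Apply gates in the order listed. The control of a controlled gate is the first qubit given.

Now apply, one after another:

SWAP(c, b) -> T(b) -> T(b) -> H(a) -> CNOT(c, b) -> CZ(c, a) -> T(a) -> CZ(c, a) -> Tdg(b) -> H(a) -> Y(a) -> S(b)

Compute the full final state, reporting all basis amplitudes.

The resulting statevector has amplitude -I/2 + exp(3*I*pi/4)/2 on |000>, exp(3*I*pi/4)/2 + I/2 on |100>, and 0 on every other basis state.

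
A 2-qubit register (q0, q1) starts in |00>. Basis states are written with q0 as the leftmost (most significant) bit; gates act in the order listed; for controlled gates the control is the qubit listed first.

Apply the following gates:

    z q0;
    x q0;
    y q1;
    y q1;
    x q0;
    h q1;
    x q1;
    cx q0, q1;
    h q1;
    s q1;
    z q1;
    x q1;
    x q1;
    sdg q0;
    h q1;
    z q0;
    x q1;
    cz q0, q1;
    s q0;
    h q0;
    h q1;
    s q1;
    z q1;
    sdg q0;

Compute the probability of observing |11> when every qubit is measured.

Outcome |11> occurs with probability 0. Key observation: steps 2-5 multiply out to the identity, so the circuit reduces to the remaining gates.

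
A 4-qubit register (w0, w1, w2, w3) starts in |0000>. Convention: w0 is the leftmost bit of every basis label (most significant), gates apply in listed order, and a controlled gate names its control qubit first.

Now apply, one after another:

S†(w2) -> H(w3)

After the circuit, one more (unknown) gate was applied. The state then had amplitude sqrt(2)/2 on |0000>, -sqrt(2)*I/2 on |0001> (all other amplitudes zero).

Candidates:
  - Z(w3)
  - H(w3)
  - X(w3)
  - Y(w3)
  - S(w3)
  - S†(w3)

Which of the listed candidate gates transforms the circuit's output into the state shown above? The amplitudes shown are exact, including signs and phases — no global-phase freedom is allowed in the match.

The applied gate was S†(w3).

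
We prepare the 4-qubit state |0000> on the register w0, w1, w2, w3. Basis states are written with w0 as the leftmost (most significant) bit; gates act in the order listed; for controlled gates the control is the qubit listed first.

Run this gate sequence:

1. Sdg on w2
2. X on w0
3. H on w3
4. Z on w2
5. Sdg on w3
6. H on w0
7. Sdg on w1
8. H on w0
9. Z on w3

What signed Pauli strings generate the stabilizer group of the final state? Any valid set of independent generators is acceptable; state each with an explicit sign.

The final state is stabilized by the group generated by +IIIY, -ZIII, +IZII, +IIZI; other independent generating sets are equally valid.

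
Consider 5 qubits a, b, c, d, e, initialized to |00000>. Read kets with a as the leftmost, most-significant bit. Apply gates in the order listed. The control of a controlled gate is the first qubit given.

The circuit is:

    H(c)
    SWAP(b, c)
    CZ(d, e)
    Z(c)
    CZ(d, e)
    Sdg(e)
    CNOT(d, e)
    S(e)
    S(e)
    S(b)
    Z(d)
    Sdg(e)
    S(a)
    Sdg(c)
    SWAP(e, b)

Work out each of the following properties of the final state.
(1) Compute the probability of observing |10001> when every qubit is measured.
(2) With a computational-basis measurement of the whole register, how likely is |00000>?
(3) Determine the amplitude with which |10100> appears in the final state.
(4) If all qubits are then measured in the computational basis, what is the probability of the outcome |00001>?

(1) A full measurement returns |10001> with probability 0.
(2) A full measurement returns |00000> with probability 1/2.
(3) |10100> carries amplitude 0 in the final state.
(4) Outcome |00001> occurs with probability 1/2.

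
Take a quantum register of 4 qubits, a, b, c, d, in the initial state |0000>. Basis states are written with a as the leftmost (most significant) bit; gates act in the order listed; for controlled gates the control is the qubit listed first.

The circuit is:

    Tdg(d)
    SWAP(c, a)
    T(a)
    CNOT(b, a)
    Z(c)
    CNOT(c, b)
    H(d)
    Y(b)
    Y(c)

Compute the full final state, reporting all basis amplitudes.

The resulting statevector has amplitude -sqrt(2)/2 on |0110>, -sqrt(2)/2 on |0111>, and 0 on every other basis state.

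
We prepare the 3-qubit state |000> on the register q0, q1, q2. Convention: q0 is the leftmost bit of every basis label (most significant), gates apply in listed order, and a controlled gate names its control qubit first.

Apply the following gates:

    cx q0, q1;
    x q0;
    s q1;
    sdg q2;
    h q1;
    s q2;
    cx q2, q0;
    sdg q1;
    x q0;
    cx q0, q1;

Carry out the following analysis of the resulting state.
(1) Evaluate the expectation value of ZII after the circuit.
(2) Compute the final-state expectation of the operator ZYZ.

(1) In the final state, ZII has expectation 1.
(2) The expectation value of ZYZ is -1.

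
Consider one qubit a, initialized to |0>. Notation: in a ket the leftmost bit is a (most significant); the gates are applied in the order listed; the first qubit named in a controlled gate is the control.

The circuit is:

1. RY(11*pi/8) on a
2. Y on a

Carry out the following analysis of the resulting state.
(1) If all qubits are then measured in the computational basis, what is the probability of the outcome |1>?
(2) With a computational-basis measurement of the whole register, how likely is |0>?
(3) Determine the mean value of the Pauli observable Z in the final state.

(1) A full measurement returns |1> with probability cos(5*pi/16)**2.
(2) Outcome |0> occurs with probability sin(5*pi/16)**2.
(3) The expectation value of Z is sqrt(2 - sqrt(2))/2.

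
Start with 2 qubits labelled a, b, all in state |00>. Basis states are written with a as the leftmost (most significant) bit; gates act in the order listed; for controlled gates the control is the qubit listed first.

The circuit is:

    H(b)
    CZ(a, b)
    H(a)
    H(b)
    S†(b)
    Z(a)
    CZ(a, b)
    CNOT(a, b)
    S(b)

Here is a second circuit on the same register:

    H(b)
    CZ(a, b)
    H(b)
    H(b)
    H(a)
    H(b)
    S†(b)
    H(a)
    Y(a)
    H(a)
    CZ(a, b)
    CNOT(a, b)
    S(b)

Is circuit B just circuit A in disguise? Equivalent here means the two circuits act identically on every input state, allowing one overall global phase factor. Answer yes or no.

No, they are not equivalent — no single phase factor reconciles the two unitaries.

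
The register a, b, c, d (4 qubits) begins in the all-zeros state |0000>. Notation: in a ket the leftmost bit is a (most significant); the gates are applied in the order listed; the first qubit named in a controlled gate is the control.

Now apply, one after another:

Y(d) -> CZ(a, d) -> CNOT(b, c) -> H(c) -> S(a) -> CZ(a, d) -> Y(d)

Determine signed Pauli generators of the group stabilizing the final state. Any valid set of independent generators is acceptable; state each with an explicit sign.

The stabilizer group can be generated by +IIXI, +ZIII, +IZII, +IIIZ, among other valid generating sets.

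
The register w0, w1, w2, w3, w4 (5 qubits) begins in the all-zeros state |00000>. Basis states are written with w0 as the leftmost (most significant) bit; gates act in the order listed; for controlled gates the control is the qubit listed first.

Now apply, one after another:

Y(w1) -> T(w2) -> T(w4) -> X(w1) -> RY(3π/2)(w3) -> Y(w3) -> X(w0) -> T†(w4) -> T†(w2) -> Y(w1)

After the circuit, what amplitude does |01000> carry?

|01000> carries amplitude 0 in the final state.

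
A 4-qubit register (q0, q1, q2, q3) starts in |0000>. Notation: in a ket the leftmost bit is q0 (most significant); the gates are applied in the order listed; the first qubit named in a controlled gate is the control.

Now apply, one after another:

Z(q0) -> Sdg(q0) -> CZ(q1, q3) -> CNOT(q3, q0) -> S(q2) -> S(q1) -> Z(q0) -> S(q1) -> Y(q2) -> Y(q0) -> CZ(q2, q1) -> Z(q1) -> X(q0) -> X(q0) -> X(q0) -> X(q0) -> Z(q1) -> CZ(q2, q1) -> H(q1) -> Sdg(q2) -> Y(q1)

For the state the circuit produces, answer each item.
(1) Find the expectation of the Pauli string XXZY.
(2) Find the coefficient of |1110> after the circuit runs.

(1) In the final state, XXZY has expectation 0. Key observation: gates 11-18 undo each other exactly, leaving only the rest of the circuit to track.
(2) The final state's coefficient on |1110> equals -sqrt(2)/2.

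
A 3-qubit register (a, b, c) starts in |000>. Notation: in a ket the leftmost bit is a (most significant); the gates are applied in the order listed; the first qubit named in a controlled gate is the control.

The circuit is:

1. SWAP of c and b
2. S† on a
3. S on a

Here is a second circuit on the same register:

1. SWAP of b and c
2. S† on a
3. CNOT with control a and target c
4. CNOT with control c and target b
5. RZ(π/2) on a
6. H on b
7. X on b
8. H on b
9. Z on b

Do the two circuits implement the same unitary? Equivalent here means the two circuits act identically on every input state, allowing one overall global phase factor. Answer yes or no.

No: there is an input state on which the two circuits produce genuinely different outputs (not merely differing by a phase).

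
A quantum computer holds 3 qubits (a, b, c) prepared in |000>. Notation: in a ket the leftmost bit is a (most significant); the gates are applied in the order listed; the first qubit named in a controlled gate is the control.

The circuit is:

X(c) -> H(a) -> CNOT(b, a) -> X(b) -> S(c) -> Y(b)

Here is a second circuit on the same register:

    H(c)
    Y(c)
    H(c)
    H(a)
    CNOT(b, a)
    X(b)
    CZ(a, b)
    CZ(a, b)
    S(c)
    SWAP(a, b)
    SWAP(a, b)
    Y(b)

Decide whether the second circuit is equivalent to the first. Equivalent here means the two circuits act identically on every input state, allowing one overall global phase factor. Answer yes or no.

No — the two circuits implement different unitaries, even allowing a global phase.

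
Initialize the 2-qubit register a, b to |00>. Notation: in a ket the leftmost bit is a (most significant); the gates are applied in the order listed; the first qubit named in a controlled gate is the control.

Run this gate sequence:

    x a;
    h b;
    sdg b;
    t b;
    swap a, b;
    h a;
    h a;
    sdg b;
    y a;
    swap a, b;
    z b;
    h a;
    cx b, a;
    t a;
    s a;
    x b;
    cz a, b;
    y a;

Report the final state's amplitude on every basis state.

The final amplitudes are -exp(I*pi/4)/2 on |00>, -1/2 on |01>, I/2 on |10>, -exp(I*pi/4)/2 on |11>. Key observation: gates 6-7 undo each other exactly, leaving only the rest of the circuit to track.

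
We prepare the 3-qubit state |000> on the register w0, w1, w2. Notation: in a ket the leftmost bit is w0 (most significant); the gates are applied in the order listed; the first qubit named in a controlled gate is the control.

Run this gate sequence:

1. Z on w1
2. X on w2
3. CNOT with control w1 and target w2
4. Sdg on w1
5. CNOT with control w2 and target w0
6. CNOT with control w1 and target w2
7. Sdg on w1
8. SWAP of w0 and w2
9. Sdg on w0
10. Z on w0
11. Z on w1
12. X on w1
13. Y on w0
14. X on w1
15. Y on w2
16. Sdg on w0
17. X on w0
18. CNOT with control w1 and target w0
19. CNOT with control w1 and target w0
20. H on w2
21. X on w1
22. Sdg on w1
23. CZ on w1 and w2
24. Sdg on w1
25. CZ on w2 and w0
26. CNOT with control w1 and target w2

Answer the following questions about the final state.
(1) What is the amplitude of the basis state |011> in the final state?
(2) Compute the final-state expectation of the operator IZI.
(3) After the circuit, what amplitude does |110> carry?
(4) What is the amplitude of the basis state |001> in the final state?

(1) |011> carries amplitude 0 in the final state.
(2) In the final state, IZI has expectation -1.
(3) The amplitude on |110> is sqrt(2)*I/2.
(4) The final state's coefficient on |001> equals 0.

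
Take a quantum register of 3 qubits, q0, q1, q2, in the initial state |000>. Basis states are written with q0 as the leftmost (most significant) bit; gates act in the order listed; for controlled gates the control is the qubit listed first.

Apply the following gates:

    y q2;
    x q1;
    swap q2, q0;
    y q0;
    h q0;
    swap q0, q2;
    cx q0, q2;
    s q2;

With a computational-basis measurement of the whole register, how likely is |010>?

The probability of measuring |010> is 1/2.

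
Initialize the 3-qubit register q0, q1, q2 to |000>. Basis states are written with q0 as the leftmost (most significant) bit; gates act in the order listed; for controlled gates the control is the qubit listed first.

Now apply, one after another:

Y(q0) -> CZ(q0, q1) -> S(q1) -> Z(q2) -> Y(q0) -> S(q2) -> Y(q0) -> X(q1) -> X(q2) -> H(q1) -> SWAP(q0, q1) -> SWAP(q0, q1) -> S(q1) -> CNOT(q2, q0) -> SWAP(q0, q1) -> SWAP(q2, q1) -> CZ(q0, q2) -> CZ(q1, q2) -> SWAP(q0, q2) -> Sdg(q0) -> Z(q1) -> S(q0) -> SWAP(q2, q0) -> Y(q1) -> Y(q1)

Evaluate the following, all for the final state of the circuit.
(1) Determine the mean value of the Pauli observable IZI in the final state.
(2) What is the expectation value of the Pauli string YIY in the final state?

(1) In the final state, IZI has expectation -1. Key observation: steps 11-12 multiply out to the identity, so the circuit reduces to the remaining gates.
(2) The expectation value of YIY is 0.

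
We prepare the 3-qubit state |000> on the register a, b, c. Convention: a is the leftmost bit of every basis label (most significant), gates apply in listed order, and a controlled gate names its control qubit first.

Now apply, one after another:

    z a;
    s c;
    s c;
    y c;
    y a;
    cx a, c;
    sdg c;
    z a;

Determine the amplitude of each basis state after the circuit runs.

The final amplitudes are 1 on |100>, and 0 on every other basis state.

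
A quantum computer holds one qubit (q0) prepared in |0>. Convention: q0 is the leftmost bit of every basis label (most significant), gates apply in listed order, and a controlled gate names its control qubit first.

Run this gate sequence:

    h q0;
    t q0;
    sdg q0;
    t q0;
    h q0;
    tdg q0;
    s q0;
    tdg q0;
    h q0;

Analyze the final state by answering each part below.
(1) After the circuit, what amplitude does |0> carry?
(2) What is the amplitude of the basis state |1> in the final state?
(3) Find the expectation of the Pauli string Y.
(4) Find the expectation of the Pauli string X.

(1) The final state's coefficient on |0> equals sqrt(2)/2.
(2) The amplitude on |1> is sqrt(2)/2.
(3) The expectation value of Y is 0.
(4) The expectation value of X is 1.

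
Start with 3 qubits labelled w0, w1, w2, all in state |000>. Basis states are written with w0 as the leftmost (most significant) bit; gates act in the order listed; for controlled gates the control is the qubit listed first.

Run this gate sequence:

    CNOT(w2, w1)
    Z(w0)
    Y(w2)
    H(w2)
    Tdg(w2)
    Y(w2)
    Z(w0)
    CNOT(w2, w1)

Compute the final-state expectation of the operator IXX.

The observable IXX averages to sqrt(2)/2.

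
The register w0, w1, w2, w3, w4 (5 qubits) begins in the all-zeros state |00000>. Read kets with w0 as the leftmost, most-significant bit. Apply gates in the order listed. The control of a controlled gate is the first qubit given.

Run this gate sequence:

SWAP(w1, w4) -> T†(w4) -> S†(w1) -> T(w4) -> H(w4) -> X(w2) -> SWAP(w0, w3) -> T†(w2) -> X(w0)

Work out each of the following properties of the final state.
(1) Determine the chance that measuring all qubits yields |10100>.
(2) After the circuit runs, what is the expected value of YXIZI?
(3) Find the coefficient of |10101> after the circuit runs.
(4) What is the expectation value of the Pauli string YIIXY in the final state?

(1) The probability of measuring |10100> is 1/2.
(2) In the final state, YXIZI has expectation 0.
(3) |10101> carries amplitude -sqrt(2)*exp(3*I*pi/4)/2 in the final state.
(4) The observable YIIXY averages to 0.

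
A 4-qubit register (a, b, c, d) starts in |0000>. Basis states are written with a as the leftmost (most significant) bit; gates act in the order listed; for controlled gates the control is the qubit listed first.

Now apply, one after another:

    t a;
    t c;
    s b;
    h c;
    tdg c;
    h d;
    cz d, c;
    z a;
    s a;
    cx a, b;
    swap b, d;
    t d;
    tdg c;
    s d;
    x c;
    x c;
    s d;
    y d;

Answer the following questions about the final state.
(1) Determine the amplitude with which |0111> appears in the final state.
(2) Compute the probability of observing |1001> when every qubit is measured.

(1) The amplitude on |0111> is -1/2.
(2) A full measurement returns |1001> with probability 0.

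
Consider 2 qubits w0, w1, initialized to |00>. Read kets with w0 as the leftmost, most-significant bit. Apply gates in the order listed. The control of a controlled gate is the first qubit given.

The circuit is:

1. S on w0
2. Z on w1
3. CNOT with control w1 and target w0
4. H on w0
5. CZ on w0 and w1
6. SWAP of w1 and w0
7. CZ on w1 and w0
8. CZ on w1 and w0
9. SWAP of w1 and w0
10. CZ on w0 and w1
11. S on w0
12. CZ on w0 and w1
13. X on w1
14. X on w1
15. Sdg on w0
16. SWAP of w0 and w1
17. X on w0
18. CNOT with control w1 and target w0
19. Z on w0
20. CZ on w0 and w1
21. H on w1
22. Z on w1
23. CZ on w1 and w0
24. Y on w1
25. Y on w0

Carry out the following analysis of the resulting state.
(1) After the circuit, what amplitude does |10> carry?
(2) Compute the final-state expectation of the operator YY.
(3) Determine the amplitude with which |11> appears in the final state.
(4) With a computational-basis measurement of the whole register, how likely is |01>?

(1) The amplitude on |10> is 1/2. Key observation: the block from step 5 through step 10 cancels to the identity and can be dropped.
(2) In the final state, YY has expectation 0.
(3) |11> carries amplitude -1/2 in the final state.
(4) The probability of measuring |01> is 1/4.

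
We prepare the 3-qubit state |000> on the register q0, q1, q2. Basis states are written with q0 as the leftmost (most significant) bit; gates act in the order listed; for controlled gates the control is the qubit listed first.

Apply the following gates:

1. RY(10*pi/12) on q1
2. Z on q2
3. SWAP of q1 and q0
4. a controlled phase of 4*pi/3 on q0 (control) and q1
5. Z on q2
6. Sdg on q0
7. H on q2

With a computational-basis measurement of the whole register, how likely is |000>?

Outcome |000> occurs with probability 1/4 - sqrt(3)/8.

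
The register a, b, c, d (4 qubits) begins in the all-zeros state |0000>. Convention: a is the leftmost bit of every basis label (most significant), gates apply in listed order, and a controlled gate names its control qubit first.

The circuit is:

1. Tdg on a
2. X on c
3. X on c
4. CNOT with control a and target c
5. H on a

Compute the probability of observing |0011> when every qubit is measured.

Outcome |0011> occurs with probability 0.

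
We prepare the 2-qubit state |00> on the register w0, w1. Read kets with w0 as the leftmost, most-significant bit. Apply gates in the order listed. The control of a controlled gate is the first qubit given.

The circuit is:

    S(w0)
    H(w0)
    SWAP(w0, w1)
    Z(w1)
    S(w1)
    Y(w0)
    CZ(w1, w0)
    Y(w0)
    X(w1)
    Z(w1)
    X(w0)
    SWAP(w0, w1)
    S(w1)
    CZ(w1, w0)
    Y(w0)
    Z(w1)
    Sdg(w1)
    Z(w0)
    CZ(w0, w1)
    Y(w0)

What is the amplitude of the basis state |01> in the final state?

The amplitude on |01> is -sqrt(2)*I/2.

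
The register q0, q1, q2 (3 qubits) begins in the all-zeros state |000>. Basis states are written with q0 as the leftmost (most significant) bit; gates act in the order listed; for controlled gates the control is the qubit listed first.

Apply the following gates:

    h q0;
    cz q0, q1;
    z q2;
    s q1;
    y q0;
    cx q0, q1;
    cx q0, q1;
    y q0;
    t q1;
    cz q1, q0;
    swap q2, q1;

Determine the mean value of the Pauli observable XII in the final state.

The observable XII averages to 1. Key observation: the block from step 5 through step 8 cancels to the identity and can be dropped.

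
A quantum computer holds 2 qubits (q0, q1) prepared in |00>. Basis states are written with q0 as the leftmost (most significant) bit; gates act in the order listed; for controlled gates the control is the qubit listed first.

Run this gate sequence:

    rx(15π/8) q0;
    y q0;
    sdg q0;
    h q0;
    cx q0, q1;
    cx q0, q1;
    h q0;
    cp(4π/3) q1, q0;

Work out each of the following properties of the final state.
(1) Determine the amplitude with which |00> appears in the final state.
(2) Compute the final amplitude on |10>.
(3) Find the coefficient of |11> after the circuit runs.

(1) The amplitude on |00> is -sin(pi/16).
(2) The amplitude on |10> is -cos(pi/16).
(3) |11> carries amplitude 0 in the final state.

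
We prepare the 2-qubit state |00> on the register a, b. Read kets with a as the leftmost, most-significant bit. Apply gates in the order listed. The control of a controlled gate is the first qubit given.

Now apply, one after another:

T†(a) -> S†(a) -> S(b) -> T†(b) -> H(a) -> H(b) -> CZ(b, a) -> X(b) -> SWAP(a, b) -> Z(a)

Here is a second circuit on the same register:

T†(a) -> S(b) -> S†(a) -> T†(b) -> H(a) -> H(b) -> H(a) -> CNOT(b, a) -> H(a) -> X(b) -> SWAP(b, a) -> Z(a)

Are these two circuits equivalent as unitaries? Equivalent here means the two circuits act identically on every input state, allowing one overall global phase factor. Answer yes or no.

Yes, they are equivalent — the unitaries differ by at most a global phase.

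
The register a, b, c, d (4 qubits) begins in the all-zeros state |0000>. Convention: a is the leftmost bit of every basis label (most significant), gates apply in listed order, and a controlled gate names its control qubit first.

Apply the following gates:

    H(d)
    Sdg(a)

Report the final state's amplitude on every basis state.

The final amplitudes are sqrt(2)/2 on |0000>, sqrt(2)/2 on |0001>, and 0 on every other basis state.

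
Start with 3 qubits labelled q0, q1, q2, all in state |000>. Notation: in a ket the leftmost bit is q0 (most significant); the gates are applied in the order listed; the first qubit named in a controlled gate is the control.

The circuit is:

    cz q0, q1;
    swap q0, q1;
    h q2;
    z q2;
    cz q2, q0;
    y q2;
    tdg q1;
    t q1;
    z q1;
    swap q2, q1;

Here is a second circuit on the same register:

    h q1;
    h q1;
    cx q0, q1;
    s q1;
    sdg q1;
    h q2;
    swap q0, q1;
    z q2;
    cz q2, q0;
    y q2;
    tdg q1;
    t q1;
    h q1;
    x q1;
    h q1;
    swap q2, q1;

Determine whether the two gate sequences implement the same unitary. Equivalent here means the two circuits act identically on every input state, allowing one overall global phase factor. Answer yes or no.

No, they are not equivalent — no single phase factor reconciles the two unitaries.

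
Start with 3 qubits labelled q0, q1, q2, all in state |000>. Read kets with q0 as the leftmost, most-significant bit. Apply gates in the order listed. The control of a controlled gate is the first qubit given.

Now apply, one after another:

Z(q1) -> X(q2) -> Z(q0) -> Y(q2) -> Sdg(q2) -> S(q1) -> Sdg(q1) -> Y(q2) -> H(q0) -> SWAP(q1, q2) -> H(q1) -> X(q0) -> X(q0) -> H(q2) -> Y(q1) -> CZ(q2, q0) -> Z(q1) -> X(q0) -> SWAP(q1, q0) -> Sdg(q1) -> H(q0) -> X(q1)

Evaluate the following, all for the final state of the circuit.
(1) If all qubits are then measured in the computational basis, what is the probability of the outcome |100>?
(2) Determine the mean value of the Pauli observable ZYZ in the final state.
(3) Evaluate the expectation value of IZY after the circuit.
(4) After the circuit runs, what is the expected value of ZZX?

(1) The probability of measuring |100> is 1/4.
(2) The observable ZYZ averages to -1.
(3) The expectation value of IZY is 0.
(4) The expectation value of ZZX is -1.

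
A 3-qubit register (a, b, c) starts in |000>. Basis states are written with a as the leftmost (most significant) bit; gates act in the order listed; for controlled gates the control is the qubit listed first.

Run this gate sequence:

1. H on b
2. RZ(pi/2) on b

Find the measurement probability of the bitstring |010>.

Outcome |010> occurs with probability 1/2.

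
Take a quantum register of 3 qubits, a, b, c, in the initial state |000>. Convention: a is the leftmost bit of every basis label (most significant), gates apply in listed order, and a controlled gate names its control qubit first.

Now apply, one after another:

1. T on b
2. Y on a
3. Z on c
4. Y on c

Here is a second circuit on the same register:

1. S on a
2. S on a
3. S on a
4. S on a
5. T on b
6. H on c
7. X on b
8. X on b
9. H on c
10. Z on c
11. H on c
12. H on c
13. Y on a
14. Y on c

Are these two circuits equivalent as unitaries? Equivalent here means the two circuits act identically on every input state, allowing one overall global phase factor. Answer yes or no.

Yes — the two circuits implement the same unitary up to a global phase.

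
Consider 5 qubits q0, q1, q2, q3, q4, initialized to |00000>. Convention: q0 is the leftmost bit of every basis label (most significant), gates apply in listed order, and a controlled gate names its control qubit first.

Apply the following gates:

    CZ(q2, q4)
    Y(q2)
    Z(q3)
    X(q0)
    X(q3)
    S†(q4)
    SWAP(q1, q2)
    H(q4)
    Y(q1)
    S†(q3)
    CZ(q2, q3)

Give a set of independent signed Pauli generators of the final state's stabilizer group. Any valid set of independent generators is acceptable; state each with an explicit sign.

The final state is stabilized by the group generated by +IIIIX, -ZIIII, +IZIII, +IIZII, -IIIZI; other independent generating sets are equally valid.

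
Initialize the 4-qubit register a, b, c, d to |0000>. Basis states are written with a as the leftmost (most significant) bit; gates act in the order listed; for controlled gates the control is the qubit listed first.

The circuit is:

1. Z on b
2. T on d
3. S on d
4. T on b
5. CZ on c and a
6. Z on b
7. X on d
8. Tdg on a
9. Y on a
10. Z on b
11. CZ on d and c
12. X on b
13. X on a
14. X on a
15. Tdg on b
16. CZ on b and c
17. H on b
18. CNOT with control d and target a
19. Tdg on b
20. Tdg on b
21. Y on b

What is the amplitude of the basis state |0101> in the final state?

|0101> carries amplitude sqrt(2)*exp(3*I*pi/4)/2 in the final state. Key observation: gates 13-14 undo each other exactly, leaving only the rest of the circuit to track.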